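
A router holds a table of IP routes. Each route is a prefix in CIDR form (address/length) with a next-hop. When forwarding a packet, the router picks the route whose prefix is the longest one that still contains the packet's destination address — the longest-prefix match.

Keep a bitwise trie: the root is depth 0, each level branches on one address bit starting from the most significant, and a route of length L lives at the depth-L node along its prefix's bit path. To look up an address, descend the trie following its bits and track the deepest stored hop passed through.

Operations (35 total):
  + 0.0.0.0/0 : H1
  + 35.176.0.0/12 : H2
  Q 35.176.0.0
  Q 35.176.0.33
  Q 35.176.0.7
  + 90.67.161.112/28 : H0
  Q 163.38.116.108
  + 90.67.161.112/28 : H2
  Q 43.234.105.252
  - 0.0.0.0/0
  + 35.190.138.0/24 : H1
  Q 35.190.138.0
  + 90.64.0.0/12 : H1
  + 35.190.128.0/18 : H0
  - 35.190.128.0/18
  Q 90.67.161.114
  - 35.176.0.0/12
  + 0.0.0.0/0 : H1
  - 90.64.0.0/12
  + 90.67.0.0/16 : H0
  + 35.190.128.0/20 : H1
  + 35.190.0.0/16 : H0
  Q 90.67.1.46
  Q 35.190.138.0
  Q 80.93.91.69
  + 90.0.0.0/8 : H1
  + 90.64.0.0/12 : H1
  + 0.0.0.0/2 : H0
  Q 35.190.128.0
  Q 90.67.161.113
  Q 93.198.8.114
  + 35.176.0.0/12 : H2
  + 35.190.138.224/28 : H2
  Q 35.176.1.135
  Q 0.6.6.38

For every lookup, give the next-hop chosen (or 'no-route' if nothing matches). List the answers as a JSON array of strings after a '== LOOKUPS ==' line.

Apply in order:
  + 0.0.0.0/0 (H1) depth=0
  + 35.176.0.0/12 (H2) depth=12
  ? 35.176.0.0  path d0:H1→d1:-→d2:-→d3:-→d4:-→d5:-→d6:-→d7:-→d8:-→d9:-→d10:-→d11:-→d12:H2  best=H2
  ? 35.176.0.33  path d0:H1→d1:-→d2:-→d3:-→d4:-→d5:-→d6:-→d7:-→d8:-→d9:-→d10:-→d11:-→d12:H2  best=H2
  ? 35.176.0.7  path d0:H1→d1:-→d2:-→d3:-→d4:-→d5:-→d6:-→d7:-→d8:-→d9:-→d10:-→d11:-→d12:H2  best=H2
  + 90.67.161.112/28 (H0) depth=28
  ? 163.38.116.108  path d0:H1  best=H1
  + 90.67.161.112/28 (H2) depth=28
  ? 43.234.105.252  path d0:H1→d1:-→d2:-→d3:-→d4:-  best=H1
  del 0.0.0.0/0 (clear depth 0)
  + 35.190.138.0/24 (H1) depth=24
  ? 35.190.138.0  path d0:-→d1:-→d2:-→d3:-→d4:-→d5:-→d6:-→d7:-→d8:-→d9:-→d10:-→d11:-→d12:H2→d13:-→d14:-→d15:-→d16:-→d17:-→d18:-→d19:-→d20:-→d21:-→d22:-→d23:-→d24:H1  best=H1
  + 90.64.0.0/12 (H1) depth=12
  + 35.190.128.0/18 (H0) depth=18
  del 35.190.128.0/18 (clear depth 18)
  ? 90.67.161.114  path d0:-→d1:-→d2:-→d3:-→d4:-→d5:-→d6:-→d7:-→d8:-→d9:-→d10:-→d11:-→d12:H1→d13:-→d14:-→d15:-→d16:-→d17:-→d18:-→d19:-→d20:-→d21:-→d22:-→d23:-→d24:-→d25:-→d26:-→d27:-→d28:H2  best=H2
  del 35.176.0.0/12 (clear depth 12)
  + 0.0.0.0/0 (H1) depth=0
  del 90.64.0.0/12 (clear depth 12)
  + 90.67.0.0/16 (H0) depth=16
  + 35.190.128.0/20 (H1) depth=20
  + 35.190.0.0/16 (H0) depth=16
  ? 90.67.1.46  path d0:H1→d1:-→d2:-→d3:-→d4:-→d5:-→d6:-→d7:-→d8:-→d9:-→d10:-→d11:-→d12:-→d13:-→d14:-→d15:-→d16:H0  best=H0
  ? 35.190.138.0  path d0:H1→d1:-→d2:-→d3:-→d4:-→d5:-→d6:-→d7:-→d8:-→d9:-→d10:-→d11:-→d12:-→d13:-→d14:-→d15:-→d16:H0→d17:-→d18:-→d19:-→d20:H1→d21:-→d22:-→d23:-→d24:H1  best=H1
  ? 80.93.91.69  path d0:H1→d1:-→d2:-→d3:-→d4:-  best=H1
  + 90.0.0.0/8 (H1) depth=8
  + 90.64.0.0/12 (H1) depth=12
  + 0.0.0.0/2 (H0) depth=2
  ? 35.190.128.0  path d0:H1→d1:-→d2:H0→d3:-→d4:-→d5:-→d6:-→d7:-→d8:-→d9:-→d10:-→d11:-→d12:-→d13:-→d14:-→d15:-→d16:H0→d17:-→d18:-→d19:-→d20:H1  best=H1
  ? 90.67.161.113  path d0:H1→d1:-→d2:-→d3:-→d4:-→d5:-→d6:-→d7:-→d8:H1→d9:-→d10:-→d11:-→d12:H1→d13:-→d14:-→d15:-→d16:H0→d17:-→d18:-→d19:-→d20:-→d21:-→d22:-→d23:-→d24:-→d25:-→d26:-→d27:-→d28:H2  best=H2
  ? 93.198.8.114  path d0:H1→d1:-→d2:-→d3:-→d4:-→d5:-  best=H1
  + 35.176.0.0/12 (H2) depth=12
  + 35.190.138.224/28 (H2) depth=28
  ? 35.176.1.135  path d0:H1→d1:-→d2:H0→d3:-→d4:-→d5:-→d6:-→d7:-→d8:-→d9:-→d10:-→d11:-→d12:H2  best=H2
  ? 0.6.6.38  path d0:H1→d1:-→d2:H0  best=H0

== LOOKUPS ==
["H2","H2","H2","H1","H1","H1","H2","H0","H1","H1","H1","H2","H1","H2","H0"]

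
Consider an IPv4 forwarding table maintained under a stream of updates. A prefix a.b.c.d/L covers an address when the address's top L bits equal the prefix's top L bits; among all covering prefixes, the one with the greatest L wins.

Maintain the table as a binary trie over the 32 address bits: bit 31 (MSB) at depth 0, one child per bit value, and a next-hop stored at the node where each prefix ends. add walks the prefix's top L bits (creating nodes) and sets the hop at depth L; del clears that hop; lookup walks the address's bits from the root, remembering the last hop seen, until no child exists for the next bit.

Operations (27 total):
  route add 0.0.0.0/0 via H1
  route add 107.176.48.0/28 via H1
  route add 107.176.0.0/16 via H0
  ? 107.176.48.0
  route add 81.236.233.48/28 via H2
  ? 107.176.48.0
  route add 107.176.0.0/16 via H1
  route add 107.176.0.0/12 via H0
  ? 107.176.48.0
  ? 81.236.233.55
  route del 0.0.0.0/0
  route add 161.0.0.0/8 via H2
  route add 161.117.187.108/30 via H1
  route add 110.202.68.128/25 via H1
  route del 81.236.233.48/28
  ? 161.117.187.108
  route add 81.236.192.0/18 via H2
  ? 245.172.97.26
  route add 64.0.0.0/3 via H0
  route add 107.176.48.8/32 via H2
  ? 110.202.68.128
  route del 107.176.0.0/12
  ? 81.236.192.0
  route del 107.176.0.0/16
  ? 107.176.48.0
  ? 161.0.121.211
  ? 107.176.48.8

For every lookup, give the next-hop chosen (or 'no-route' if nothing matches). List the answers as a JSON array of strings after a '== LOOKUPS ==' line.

Process each operation:
  + 0.0.0.0/0 (H1) depth=0
  + 107.176.48.0/28 (H1) depth=28
  + 107.176.0.0/16 (H0) depth=16
  Q 107.176.48.0: descend 0110101110110000001100000000 ; hops seen [H1,H0,H1] ; pick H1
  + 81.236.233.48/28 (H2) depth=28
  Q 107.176.48.0: descend 0110101110110000001100000000 ; hops seen [H1,H0,H1] ; pick H1
  + 107.176.0.0/16 (H1) depth=16
  + 107.176.0.0/12 (H0) depth=12
  Q 107.176.48.0: descend 0110101110110000001100000000 ; hops seen [H1,H0,H1,H1] ; pick H1
  Q 81.236.233.55: descend 0101000111101100111010010011 ; hops seen [H1,H2] ; pick H2
  del 0.0.0.0/0 (clear depth 0)
  + 161.0.0.0/8 (H2) depth=8
  + 161.117.187.108/30 (H1) depth=30
  + 110.202.68.128/25 (H1) depth=25
  del 81.236.233.48/28 (clear depth 28)
  Q 161.117.187.108: descend 101000010111010110111011011011 ; hops seen [H2,H1] ; pick H1
  + 81.236.192.0/18 (H2) depth=18
  Q 245.172.97.26: descend 1 ; hops seen [∅] ; pick no-route
  + 64.0.0.0/3 (H0) depth=3
  + 107.176.48.8/32 (H2) depth=32
  Q 110.202.68.128: descend 0110111011001010010001001 ; hops seen [H1] ; pick H1
  del 107.176.0.0/12 (clear depth 12)
  Q 81.236.192.0: descend 010100011110110011 ; hops seen [H0,H2] ; pick H2
  del 107.176.0.0/16 (clear depth 16)
  Q 107.176.48.0: descend 0110101110110000001100000000 ; hops seen [H1] ; pick H1
  Q 161.0.121.211: descend 101000010 ; hops seen [H2] ; pick H2
  Q 107.176.48.8: descend 01101011101100000011000000001000 ; hops seen [H1,H2] ; pick H2

== LOOKUPS ==
["H1","H1","H1","H2","H1","no-route","H1","H2","H1","H2","H2"]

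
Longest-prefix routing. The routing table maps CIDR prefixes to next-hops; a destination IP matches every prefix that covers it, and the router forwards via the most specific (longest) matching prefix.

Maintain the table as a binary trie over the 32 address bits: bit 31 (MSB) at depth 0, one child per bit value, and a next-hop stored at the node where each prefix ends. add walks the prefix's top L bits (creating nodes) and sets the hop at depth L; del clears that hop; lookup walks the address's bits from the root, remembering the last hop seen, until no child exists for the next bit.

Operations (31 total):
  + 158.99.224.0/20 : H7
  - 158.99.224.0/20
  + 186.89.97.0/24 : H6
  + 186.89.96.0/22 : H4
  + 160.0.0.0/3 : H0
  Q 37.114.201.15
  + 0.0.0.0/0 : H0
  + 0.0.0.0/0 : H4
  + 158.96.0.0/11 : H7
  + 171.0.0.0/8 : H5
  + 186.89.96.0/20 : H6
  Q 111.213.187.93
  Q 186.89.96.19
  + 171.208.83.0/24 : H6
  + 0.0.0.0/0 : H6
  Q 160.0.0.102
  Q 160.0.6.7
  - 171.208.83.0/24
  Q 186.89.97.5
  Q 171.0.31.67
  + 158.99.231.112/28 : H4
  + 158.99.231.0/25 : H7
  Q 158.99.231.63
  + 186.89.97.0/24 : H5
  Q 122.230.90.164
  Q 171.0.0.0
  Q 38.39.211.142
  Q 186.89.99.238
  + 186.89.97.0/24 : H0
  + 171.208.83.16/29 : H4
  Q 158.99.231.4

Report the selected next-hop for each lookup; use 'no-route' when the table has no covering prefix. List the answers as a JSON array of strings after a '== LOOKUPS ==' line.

Trace:
  + 158.99.224.0/20 (H7) depth=20
  - 158.99.224.0/20 clear@20
  + 186.89.97.0/24 (H6) depth=24
  + 186.89.96.0/22 (H4) depth=22
  + 160.0.0.0/3 (H0) depth=3
  ? 37.114.201.15  path d0:-  best=no-route
  + 0.0.0.0/0 (H0) depth=0
  + 0.0.0.0/0 (H4) depth=0
  + 158.96.0.0/11 (H7) depth=11
  + 171.0.0.0/8 (H5) depth=8
  + 186.89.96.0/20 (H6) depth=20
  ? 111.213.187.93  path d0:H4  best=H4
  ? 186.89.96.19  path d0:H4→d1:-→d2:-→d3:H0→d4:-→d5:-→d6:-→d7:-→d8:-→d9:-→d10:-→d11:-→d12:-→d13:-→d14:-→d15:-→d16:-→d17:-→d18:-→d19:-→d20:H6→d21:-→d22:H4→d23:-  best=H4
  + 171.208.83.0/24 (H6) depth=24
  + 0.0.0.0/0 (H6) depth=0
  ? 160.0.0.102  path d0:H6→d1:-→d2:-→d3:H0→d4:-  best=H0
  ? 160.0.6.7  path d0:H6→d1:-→d2:-→d3:H0→d4:-  best=H0
  - 171.208.83.0/24 clear@24
  ? 186.89.97.5  path d0:H6→d1:-→d2:-→d3:H0→d4:-→d5:-→d6:-→d7:-→d8:-→d9:-→d10:-→d11:-→d12:-→d13:-→d14:-→d15:-→d16:-→d17:-→d18:-→d19:-→d20:H6→d21:-→d22:H4→d23:-→d24:H6  best=H6
  ? 171.0.31.67  path d0:H6→d1:-→d2:-→d3:H0→d4:-→d5:-→d6:-→d7:-→d8:H5  best=H5
  + 158.99.231.112/28 (H4) depth=28
  + 158.99.231.0/25 (H7) depth=25
  ? 158.99.231.63  path d0:H6→d1:-→d2:-→d3:-→d4:-→d5:-→d6:-→d7:-→d8:-→d9:-→d10:-→d11:H7→d12:-→d13:-→d14:-→d15:-→d16:-→d17:-→d18:-→d19:-→d20:-→d21:-→d22:-→d23:-→d24:-→d25:H7  best=H7
  + 186.89.97.0/24 (H5) depth=24
  ? 122.230.90.164  path d0:H6  best=H6
  ? 171.0.0.0  path d0:H6→d1:-→d2:-→d3:H0→d4:-→d5:-→d6:-→d7:-→d8:H5  best=H5
  ? 38.39.211.142  path d0:H6  best=H6
  ? 186.89.99.238  path d0:H6→d1:-→d2:-→d3:H0→d4:-→d5:-→d6:-→d7:-→d8:-→d9:-→d10:-→d11:-→d12:-→d13:-→d14:-→d15:-→d16:-→d17:-→d18:-→d19:-→d20:H6→d21:-→d22:H4  best=H4
  + 186.89.97.0/24 (H0) depth=24
  + 171.208.83.16/29 (H4) depth=29
  ? 158.99.231.4  path d0:H6→d1:-→d2:-→d3:-→d4:-→d5:-→d6:-→d7:-→d8:-→d9:-→d10:-→d11:H7→d12:-→d13:-→d14:-→d15:-→d16:-→d17:-→d18:-→d19:-→d20:-→d21:-→d22:-→d23:-→d24:-→d25:H7  best=H7

== LOOKUPS ==
["no-route","H4","H4","H0","H0","H6","H5","H7","H6","H5","H6","H4","H7"]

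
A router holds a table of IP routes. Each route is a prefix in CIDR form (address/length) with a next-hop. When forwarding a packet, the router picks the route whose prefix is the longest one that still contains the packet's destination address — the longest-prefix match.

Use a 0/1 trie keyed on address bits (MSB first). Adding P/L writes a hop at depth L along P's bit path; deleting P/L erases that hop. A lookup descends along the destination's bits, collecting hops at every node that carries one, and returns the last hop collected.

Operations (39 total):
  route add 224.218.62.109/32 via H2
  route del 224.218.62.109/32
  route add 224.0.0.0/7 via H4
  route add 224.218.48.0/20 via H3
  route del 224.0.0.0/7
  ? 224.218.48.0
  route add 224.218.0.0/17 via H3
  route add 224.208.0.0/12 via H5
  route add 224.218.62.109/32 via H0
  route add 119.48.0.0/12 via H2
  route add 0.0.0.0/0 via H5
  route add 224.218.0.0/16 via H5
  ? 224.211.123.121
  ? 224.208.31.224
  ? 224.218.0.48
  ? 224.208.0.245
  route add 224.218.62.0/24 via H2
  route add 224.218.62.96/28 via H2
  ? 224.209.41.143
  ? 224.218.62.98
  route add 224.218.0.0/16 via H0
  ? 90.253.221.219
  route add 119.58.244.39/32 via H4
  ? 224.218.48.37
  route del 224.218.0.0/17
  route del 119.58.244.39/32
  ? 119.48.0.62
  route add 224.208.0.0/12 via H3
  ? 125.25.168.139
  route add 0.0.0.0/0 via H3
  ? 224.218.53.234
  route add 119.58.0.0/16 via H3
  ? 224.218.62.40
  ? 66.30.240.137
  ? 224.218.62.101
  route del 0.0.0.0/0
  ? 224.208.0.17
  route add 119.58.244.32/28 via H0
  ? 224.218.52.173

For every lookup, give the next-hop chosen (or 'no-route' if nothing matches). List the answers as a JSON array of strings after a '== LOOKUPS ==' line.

Trace:
  add 224.218.62.109/32 -> H2 at depth 32
  - 224.218.62.109/32 clear@32
  add 224.0.0.0/7 -> H4 at depth 7
  add 224.218.48.0/20 -> H3 at depth 20
  - 224.0.0.0/7 clear@7
  lookup 224.218.48.0: bits 11100000110110100011 walk d0:-→d1:-→d2:-→d3:-→d4:-→d5:-→d6:-→d7:-→d8:-→d9:-→d10:-→d11:-→d12:-→d13:-→d14:-→d15:-→d16:-→d17:-→d18:-→d19:-→d20:H3 -> H3
  add 224.218.0.0/17 -> H3 at depth 17
  add 224.208.0.0/12 -> H5 at depth 12
  add 224.218.62.109/32 -> H0 at depth 32
  add 119.48.0.0/12 -> H2 at depth 12
  add 0.0.0.0/0 -> H5 at depth 0
  add 224.218.0.0/16 -> H5 at depth 16
  lookup 224.211.123.121: bits 111000001101 walk d0:H5→d1:-→d2:-→d3:-→d4:-→d5:-→d6:-→d7:-→d8:-→d9:-→d10:-→d11:-→d12:H5 -> H5
  lookup 224.208.31.224: bits 111000001101 walk d0:H5→d1:-→d2:-→d3:-→d4:-→d5:-→d6:-→d7:-→d8:-→d9:-→d10:-→d11:-→d12:H5 -> H5
  lookup 224.218.0.48: bits 111000001101101000 walk d0:H5→d1:-→d2:-→d3:-→d4:-→d5:-→d6:-→d7:-→d8:-→d9:-→d10:-→d11:-→d12:H5→d13:-→d14:-→d15:-→d16:H5→d17:H3→d18:- -> H3
  lookup 224.208.0.245: bits 111000001101 walk d0:H5→d1:-→d2:-→d3:-→d4:-→d5:-→d6:-→d7:-→d8:-→d9:-→d10:-→d11:-→d12:H5 -> H5
  add 224.218.62.0/24 -> H2 at depth 24
  add 224.218.62.96/28 -> H2 at depth 28
  lookup 224.209.41.143: bits 111000001101 walk d0:H5→d1:-→d2:-→d3:-→d4:-→d5:-→d6:-→d7:-→d8:-→d9:-→d10:-→d11:-→d12:H5 -> H5
  lookup 224.218.62.98: bits 1110000011011010001111100110 walk d0:H5→d1:-→d2:-→d3:-→d4:-→d5:-→d6:-→d7:-→d8:-→d9:-→d10:-→d11:-→d12:H5→d13:-→d14:-→d15:-→d16:H5→d17:H3→d18:-→d19:-→d20:H3→d21:-→d22:-→d23:-→d24:H2→d25:-→d26:-→d27:-→d28:H2 -> H2
  add 224.218.0.0/16 -> H0 at depth 16
  lookup 90.253.221.219: bits 01 walk d0:H5→d1:-→d2:- -> H5
  add 119.58.244.39/32 -> H4 at depth 32
  lookup 224.218.48.37: bits 11100000110110100011 walk d0:H5→d1:-→d2:-→d3:-→d4:-→d5:-→d6:-→d7:-→d8:-→d9:-→d10:-→d11:-→d12:H5→d13:-→d14:-→d15:-→d16:H0→d17:H3→d18:-→d19:-→d20:H3 -> H3
  - 224.218.0.0/17 clear@17
  - 119.58.244.39/32 clear@32
  lookup 119.48.0.62: bits 011101110011 walk d0:H5→d1:-→d2:-→d3:-→d4:-→d5:-→d6:-→d7:-→d8:-→d9:-→d10:-→d11:-→d12:H2 -> H2
  add 224.208.0.0/12 -> H3 at depth 12
  lookup 125.25.168.139: bits 0111 walk d0:H5→d1:-→d2:-→d3:-→d4:- -> H5
  add 0.0.0.0/0 -> H3 at depth 0
  lookup 224.218.53.234: bits 11100000110110100011 walk d0:H3→d1:-→d2:-→d3:-→d4:-→d5:-→d6:-→d7:-→d8:-→d9:-→d10:-→d11:-→d12:H3→d13:-→d14:-→d15:-→d16:H0→d17:-→d18:-→d19:-→d20:H3 -> H3
  add 119.58.0.0/16 -> H3 at depth 16
  lookup 224.218.62.40: bits 1110000011011010001111100 walk d0:H3→d1:-→d2:-→d3:-→d4:-→d5:-→d6:-→d7:-→d8:-→d9:-→d10:-→d11:-→d12:H3→d13:-→d14:-→d15:-→d16:H0→d17:-→d18:-→d19:-→d20:H3→d21:-→d22:-→d23:-→d24:H2→d25:- -> H2
  lookup 66.30.240.137: bits 01 walk d0:H3→d1:-→d2:- -> H3
  lookup 224.218.62.101: bits 1110000011011010001111100110 walk d0:H3→d1:-→d2:-→d3:-→d4:-→d5:-→d6:-→d7:-→d8:-→d9:-→d10:-→d11:-→d12:H3→d13:-→d14:-→d15:-→d16:H0→d17:-→d18:-→d19:-→d20:H3→d21:-→d22:-→d23:-→d24:H2→d25:-→d26:-→d27:-→d28:H2 -> H2
  - 0.0.0.0/0 clear@0
  lookup 224.208.0.17: bits 111000001101 walk d0:-→d1:-→d2:-→d3:-→d4:-→d5:-→d6:-→d7:-→d8:-→d9:-→d10:-→d11:-→d12:H3 -> H3
  add 119.58.244.32/28 -> H0 at depth 28
  lookup 224.218.52.173: bits 11100000110110100011 walk d0:-→d1:-→d2:-→d3:-→d4:-→d5:-→d6:-→d7:-→d8:-→d9:-→d10:-→d11:-→d12:H3→d13:-→d14:-→d15:-→d16:H0→d17:-→d18:-→d19:-→d20:H3 -> H3

== LOOKUPS ==
["H3","H5","H5","H3","H5","H5","H2","H5","H3","H2","H5","H3","H2","H3","H2","H3","H3"]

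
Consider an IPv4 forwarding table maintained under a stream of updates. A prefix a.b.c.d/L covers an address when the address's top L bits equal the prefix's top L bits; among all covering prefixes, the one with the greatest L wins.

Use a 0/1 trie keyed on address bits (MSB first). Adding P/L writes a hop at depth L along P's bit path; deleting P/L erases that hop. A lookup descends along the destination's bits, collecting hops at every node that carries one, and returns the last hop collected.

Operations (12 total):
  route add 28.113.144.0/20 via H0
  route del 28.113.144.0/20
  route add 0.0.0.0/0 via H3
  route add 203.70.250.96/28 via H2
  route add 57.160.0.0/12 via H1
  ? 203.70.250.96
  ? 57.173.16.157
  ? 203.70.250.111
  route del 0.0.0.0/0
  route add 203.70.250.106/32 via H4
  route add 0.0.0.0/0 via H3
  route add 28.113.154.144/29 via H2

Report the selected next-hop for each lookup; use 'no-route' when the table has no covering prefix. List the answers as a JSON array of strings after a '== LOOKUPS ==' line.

Process each operation:
  add 28.113.144.0/20 -> H0 at depth 20
  - 28.113.144.0/20 clear@20
  add 0.0.0.0/0 -> H3 at depth 0
  add 203.70.250.96/28 -> H2 at depth 28
  add 57.160.0.0/12 -> H1 at depth 12
  lookup 203.70.250.96: bits 1100101101000110111110100110 walk d0:H3→d1:-→d2:-→d3:-→d4:-→d5:-→d6:-→d7:-→d8:-→d9:-→d10:-→d11:-→d12:-→d13:-→d14:-→d15:-→d16:-→d17:-→d18:-→d19:-→d20:-→d21:-→d22:-→d23:-→d24:-→d25:-→d26:-→d27:-→d28:H2 -> H2
  lookup 57.173.16.157: bits 001110011010 walk d0:H3→d1:-→d2:-→d3:-→d4:-→d5:-→d6:-→d7:-→d8:-→d9:-→d10:-→d11:-→d12:H1 -> H1
  lookup 203.70.250.111: bits 1100101101000110111110100110 walk d0:H3→d1:-→d2:-→d3:-→d4:-→d5:-→d6:-→d7:-→d8:-→d9:-→d10:-→d11:-→d12:-→d13:-→d14:-→d15:-→d16:-→d17:-→d18:-→d19:-→d20:-→d21:-→d22:-→d23:-→d24:-→d25:-→d26:-→d27:-→d28:H2 -> H2
  - 0.0.0.0/0 clear@0
  add 203.70.250.106/32 -> H4 at depth 32
  add 0.0.0.0/0 -> H3 at depth 0
  add 28.113.154.144/29 -> H2 at depth 29

== LOOKUPS ==
["H2","H1","H2"]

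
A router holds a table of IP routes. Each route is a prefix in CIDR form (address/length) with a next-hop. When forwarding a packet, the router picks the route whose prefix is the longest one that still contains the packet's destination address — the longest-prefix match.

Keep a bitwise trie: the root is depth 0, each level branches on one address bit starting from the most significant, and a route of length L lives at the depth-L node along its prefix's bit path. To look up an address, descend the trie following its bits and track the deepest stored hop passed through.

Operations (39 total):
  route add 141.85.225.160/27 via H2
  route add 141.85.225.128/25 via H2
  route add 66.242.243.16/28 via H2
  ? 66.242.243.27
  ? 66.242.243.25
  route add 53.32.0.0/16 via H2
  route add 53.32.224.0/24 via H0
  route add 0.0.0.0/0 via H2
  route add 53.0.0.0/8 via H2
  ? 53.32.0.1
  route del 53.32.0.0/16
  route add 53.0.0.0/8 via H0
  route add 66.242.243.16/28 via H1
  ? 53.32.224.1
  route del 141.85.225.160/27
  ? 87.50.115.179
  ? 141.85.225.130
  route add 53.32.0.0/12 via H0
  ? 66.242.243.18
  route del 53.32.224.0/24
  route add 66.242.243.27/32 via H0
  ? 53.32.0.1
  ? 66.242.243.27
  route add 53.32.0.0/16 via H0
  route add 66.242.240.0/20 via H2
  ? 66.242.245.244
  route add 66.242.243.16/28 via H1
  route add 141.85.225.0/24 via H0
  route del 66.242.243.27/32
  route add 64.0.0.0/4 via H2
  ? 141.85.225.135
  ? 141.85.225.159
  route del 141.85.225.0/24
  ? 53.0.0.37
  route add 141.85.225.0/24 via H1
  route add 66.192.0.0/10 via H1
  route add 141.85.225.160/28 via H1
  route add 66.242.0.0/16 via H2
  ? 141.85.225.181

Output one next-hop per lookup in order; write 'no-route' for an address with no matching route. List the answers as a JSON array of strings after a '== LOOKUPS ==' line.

Apply in order:
  add 141.85.225.160/27 -> H2 at depth 27
  add 141.85.225.128/25 -> H2 at depth 25
  add 66.242.243.16/28 -> H2 at depth 28
  Q 66.242.243.27: descend 0100001011110010111100110001 ; hops seen [H2] ; pick H2
  Q 66.242.243.25: descend 0100001011110010111100110001 ; hops seen [H2] ; pick H2
  add 53.32.0.0/16 -> H2 at depth 16
  add 53.32.224.0/24 -> H0 at depth 24
  add 0.0.0.0/0 -> H2 at depth 0
  add 53.0.0.0/8 -> H2 at depth 8
  Q 53.32.0.1: descend 0011010100100000 ; hops seen [H2,H2,H2] ; pick H2
  - 53.32.0.0/16 clear@16
  add 53.0.0.0/8 -> H0 at depth 8
  add 66.242.243.16/28 -> H1 at depth 28
  Q 53.32.224.1: descend 001101010010000011100000 ; hops seen [H2,H0,H0] ; pick H0
  - 141.85.225.160/27 clear@27
  Q 87.50.115.179: descend 010 ; hops seen [H2] ; pick H2
  Q 141.85.225.130: descend 10001101010101011110000110 ; hops seen [H2,H2] ; pick H2
  add 53.32.0.0/12 -> H0 at depth 12
  Q 66.242.243.18: descend 0100001011110010111100110001 ; hops seen [H2,H1] ; pick H1
  - 53.32.224.0/24 clear@24
  add 66.242.243.27/32 -> H0 at depth 32
  Q 53.32.0.1: descend 0011010100100000 ; hops seen [H2,H0,H0] ; pick H0
  Q 66.242.243.27: descend 01000010111100101111001100011011 ; hops seen [H2,H1,H0] ; pick H0
  add 53.32.0.0/16 -> H0 at depth 16
  add 66.242.240.0/20 -> H2 at depth 20
  Q 66.242.245.244: descend 010000101111001011110 ; hops seen [H2,H2] ; pick H2
  add 66.242.243.16/28 -> H1 at depth 28
  add 141.85.225.0/24 -> H0 at depth 24
  - 66.242.243.27/32 clear@32
  add 64.0.0.0/4 -> H2 at depth 4
  Q 141.85.225.135: descend 10001101010101011110000110 ; hops seen [H2,H0,H2] ; pick H2
  Q 141.85.225.159: descend 10001101010101011110000110 ; hops seen [H2,H0,H2] ; pick H2
  - 141.85.225.0/24 clear@24
  Q 53.0.0.37: descend 0011010100 ; hops seen [H2,H0] ; pick H0
  add 141.85.225.0/24 -> H1 at depth 24
  add 66.192.0.0/10 -> H1 at depth 10
  add 141.85.225.160/28 -> H1 at depth 28
  add 66.242.0.0/16 -> H2 at depth 16
  Q 141.85.225.181: descend 100011010101010111100001101 ; hops seen [H2,H1,H2] ; pick H2

== LOOKUPS ==
["H2","H2","H2","H0","H2","H2","H1","H0","H0","H2","H2","H2","H0","H2"]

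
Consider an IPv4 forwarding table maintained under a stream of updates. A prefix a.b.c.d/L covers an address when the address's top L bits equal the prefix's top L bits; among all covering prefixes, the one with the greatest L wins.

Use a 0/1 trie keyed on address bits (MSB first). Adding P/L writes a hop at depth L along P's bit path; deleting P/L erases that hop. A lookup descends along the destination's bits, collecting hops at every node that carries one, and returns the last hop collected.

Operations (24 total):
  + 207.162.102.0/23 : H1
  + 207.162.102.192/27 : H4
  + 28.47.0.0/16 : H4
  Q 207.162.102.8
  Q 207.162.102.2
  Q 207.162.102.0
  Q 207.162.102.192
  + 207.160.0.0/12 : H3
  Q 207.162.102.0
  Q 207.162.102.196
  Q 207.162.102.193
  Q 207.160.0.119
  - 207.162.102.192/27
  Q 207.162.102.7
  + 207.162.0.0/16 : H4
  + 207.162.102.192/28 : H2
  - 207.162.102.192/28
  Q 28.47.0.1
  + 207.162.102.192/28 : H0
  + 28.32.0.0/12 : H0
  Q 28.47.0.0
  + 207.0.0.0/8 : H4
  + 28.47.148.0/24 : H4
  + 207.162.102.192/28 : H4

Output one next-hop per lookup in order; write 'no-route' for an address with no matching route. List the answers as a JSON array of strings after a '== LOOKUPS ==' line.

Process each operation:
  + 207.162.102.0/23 (H1) depth=23
  + 207.162.102.192/27 (H4) depth=27
  + 28.47.0.0/16 (H4) depth=16
  lookup 207.162.102.8: bits 110011111010001001100110 walk d0:-→d1:-→d2:-→d3:-→d4:-→d5:-→d6:-→d7:-→d8:-→d9:-→d10:-→d11:-→d12:-→d13:-→d14:-→d15:-→d16:-→d17:-→d18:-→d19:-→d20:-→d21:-→d22:-→d23:H1→d24:- -> H1
  lookup 207.162.102.2: bits 110011111010001001100110 walk d0:-→d1:-→d2:-→d3:-→d4:-→d5:-→d6:-→d7:-→d8:-→d9:-→d10:-→d11:-→d12:-→d13:-→d14:-→d15:-→d16:-→d17:-→d18:-→d19:-→d20:-→d21:-→d22:-→d23:H1→d24:- -> H1
  lookup 207.162.102.0: bits 110011111010001001100110 walk d0:-→d1:-→d2:-→d3:-→d4:-→d5:-→d6:-→d7:-→d8:-→d9:-→d10:-→d11:-→d12:-→d13:-→d14:-→d15:-→d16:-→d17:-→d18:-→d19:-→d20:-→d21:-→d22:-→d23:H1→d24:- -> H1
  lookup 207.162.102.192: bits 110011111010001001100110110 walk d0:-→d1:-→d2:-→d3:-→d4:-→d5:-→d6:-→d7:-→d8:-→d9:-→d10:-→d11:-→d12:-→d13:-→d14:-→d15:-→d16:-→d17:-→d18:-→d19:-→d20:-→d21:-→d22:-→d23:H1→d24:-→d25:-→d26:-→d27:H4 -> H4
  + 207.160.0.0/12 (H3) depth=12
  lookup 207.162.102.0: bits 110011111010001001100110 walk d0:-→d1:-→d2:-→d3:-→d4:-→d5:-→d6:-→d7:-→d8:-→d9:-→d10:-→d11:-→d12:H3→d13:-→d14:-→d15:-→d16:-→d17:-→d18:-→d19:-→d20:-→d21:-→d22:-→d23:H1→d24:- -> H1
  lookup 207.162.102.196: bits 110011111010001001100110110 walk d0:-→d1:-→d2:-→d3:-→d4:-→d5:-→d6:-→d7:-→d8:-→d9:-→d10:-→d11:-→d12:H3→d13:-→d14:-→d15:-→d16:-→d17:-→d18:-→d19:-→d20:-→d21:-→d22:-→d23:H1→d24:-→d25:-→d26:-→d27:H4 -> H4
  lookup 207.162.102.193: bits 110011111010001001100110110 walk d0:-→d1:-→d2:-→d3:-→d4:-→d5:-→d6:-→d7:-→d8:-→d9:-→d10:-→d11:-→d12:H3→d13:-→d14:-→d15:-→d16:-→d17:-→d18:-→d19:-→d20:-→d21:-→d22:-→d23:H1→d24:-→d25:-→d26:-→d27:H4 -> H4
  lookup 207.160.0.119: bits 11001111101000 walk d0:-→d1:-→d2:-→d3:-→d4:-→d5:-→d6:-→d7:-→d8:-→d9:-→d10:-→d11:-→d12:H3→d13:-→d14:- -> H3
  - 207.162.102.192/27 clear@27
  lookup 207.162.102.7: bits 110011111010001001100110 walk d0:-→d1:-→d2:-→d3:-→d4:-→d5:-→d6:-→d7:-→d8:-→d9:-→d10:-→d11:-→d12:H3→d13:-→d14:-→d15:-→d16:-→d17:-→d18:-→d19:-→d20:-→d21:-→d22:-→d23:H1→d24:- -> H1
  + 207.162.0.0/16 (H4) depth=16
  + 207.162.102.192/28 (H2) depth=28
  - 207.162.102.192/28 clear@28
  lookup 28.47.0.1: bits 0001110000101111 walk d0:-→d1:-→d2:-→d3:-→d4:-→d5:-→d6:-→d7:-→d8:-→d9:-→d10:-→d11:-→d12:-→d13:-→d14:-→d15:-→d16:H4 -> H4
  + 207.162.102.192/28 (H0) depth=28
  + 28.32.0.0/12 (H0) depth=12
  lookup 28.47.0.0: bits 0001110000101111 walk d0:-→d1:-→d2:-→d3:-→d4:-→d5:-→d6:-→d7:-→d8:-→d9:-→d10:-→d11:-→d12:H0→d13:-→d14:-→d15:-→d16:H4 -> H4
  + 207.0.0.0/8 (H4) depth=8
  + 28.47.148.0/24 (H4) depth=24
  + 207.162.102.192/28 (H4) depth=28

== LOOKUPS ==
["H1","H1","H1","H4","H1","H4","H4","H3","H1","H4","H4"]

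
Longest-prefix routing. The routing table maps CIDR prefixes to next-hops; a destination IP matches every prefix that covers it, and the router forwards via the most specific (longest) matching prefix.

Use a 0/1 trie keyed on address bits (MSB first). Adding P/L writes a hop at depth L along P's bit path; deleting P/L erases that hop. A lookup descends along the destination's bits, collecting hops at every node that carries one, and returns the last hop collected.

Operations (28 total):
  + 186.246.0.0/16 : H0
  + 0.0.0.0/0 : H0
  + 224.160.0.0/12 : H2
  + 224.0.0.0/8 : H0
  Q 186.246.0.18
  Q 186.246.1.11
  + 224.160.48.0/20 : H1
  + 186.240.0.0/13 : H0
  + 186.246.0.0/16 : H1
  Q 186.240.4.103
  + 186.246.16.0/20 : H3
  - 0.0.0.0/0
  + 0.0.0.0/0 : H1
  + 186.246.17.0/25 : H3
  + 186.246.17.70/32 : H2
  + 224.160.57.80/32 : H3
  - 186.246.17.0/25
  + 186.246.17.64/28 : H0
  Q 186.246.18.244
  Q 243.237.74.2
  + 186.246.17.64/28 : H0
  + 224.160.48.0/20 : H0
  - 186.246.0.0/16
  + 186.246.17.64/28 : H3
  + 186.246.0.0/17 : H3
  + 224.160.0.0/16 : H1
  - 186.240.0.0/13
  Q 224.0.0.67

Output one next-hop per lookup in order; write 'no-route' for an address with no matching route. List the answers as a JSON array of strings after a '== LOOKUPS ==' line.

Trace:
  add 186.246.0.0/16 -> H0 at depth 16
  add 0.0.0.0/0 -> H0 at depth 0
  add 224.160.0.0/12 -> H2 at depth 12
  add 224.0.0.0/8 -> H0 at depth 8
  Q 186.246.0.18: descend 1011101011110110 ; hops seen [H0,H0] ; pick H0
  Q 186.246.1.11: descend 1011101011110110 ; hops seen [H0,H0] ; pick H0
  add 224.160.48.0/20 -> H1 at depth 20
  add 186.240.0.0/13 -> H0 at depth 13
  add 186.246.0.0/16 -> H1 at depth 16
  Q 186.240.4.103: descend 1011101011110 ; hops seen [H0,H0] ; pick H0
  add 186.246.16.0/20 -> H3 at depth 20
  del 0.0.0.0/0 (clear depth 0)
  add 0.0.0.0/0 -> H1 at depth 0
  add 186.246.17.0/25 -> H3 at depth 25
  add 186.246.17.70/32 -> H2 at depth 32
  add 224.160.57.80/32 -> H3 at depth 32
  del 186.246.17.0/25 (clear depth 25)
  add 186.246.17.64/28 -> H0 at depth 28
  Q 186.246.18.244: descend 1011101011110110000100 ; hops seen [H1,H0,H1,H3] ; pick H3
  Q 243.237.74.2: descend 111 ; hops seen [H1] ; pick H1
  add 186.246.17.64/28 -> H0 at depth 28
  add 224.160.48.0/20 -> H0 at depth 20
  del 186.246.0.0/16 (clear depth 16)
  add 186.246.17.64/28 -> H3 at depth 28
  add 186.246.0.0/17 -> H3 at depth 17
  add 224.160.0.0/16 -> H1 at depth 16
  del 186.240.0.0/13 (clear depth 13)
  Q 224.0.0.67: descend 11100000 ; hops seen [H1,H0] ; pick H0

== LOOKUPS ==
["H0","H0","H0","H3","H1","H0"]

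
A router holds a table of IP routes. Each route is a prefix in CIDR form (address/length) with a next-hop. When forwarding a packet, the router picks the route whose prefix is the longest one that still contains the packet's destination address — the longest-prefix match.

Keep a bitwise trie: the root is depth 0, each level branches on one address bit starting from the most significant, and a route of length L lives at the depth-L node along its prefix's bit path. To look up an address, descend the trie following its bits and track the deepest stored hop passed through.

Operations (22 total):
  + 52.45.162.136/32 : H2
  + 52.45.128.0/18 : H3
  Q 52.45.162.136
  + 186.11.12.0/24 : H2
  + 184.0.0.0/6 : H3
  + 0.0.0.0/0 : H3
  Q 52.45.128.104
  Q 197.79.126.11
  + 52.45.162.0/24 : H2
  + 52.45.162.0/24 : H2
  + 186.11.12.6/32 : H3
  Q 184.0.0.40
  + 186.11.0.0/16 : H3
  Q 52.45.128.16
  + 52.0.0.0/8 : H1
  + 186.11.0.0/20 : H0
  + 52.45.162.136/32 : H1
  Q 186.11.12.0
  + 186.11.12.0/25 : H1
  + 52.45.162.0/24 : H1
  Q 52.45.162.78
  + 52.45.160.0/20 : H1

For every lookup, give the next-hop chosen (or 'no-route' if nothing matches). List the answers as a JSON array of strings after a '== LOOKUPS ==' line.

Apply in order:
  add 52.45.162.136/32 -> H2 at depth 32
  add 52.45.128.0/18 -> H3 at depth 18
  lookup 52.45.162.136: bits 00110100001011011010001010001000 walk d0:-→d1:-→d2:-→d3:-→d4:-→d5:-→d6:-→d7:-→d8:-→d9:-→d10:-→d11:-→d12:-→d13:-→d14:-→d15:-→d16:-→d17:-→d18:H3→d19:-→d20:-→d21:-→d22:-→d23:-→d24:-→d25:-→d26:-→d27:-→d28:-→d29:-→d30:-→d31:-→d32:H2 -> H2
  add 186.11.12.0/24 -> H2 at depth 24
  add 184.0.0.0/6 -> H3 at depth 6
  add 0.0.0.0/0 -> H3 at depth 0
  lookup 52.45.128.104: bits 001101000010110110 walk d0:H3→d1:-→d2:-→d3:-→d4:-→d5:-→d6:-→d7:-→d8:-→d9:-→d10:-→d11:-→d12:-→d13:-→d14:-→d15:-→d16:-→d17:-→d18:H3 -> H3
  lookup 197.79.126.11: bits 1 walk d0:H3→d1:- -> H3
  add 52.45.162.0/24 -> H2 at depth 24
  add 52.45.162.0/24 -> H2 at depth 24
  add 186.11.12.6/32 -> H3 at depth 32
  lookup 184.0.0.40: bits 101110 walk d0:H3→d1:-→d2:-→d3:-→d4:-→d5:-→d6:H3 -> H3
  add 186.11.0.0/16 -> H3 at depth 16
  lookup 52.45.128.16: bits 001101000010110110 walk d0:H3→d1:-→d2:-→d3:-→d4:-→d5:-→d6:-→d7:-→d8:-→d9:-→d10:-→d11:-→d12:-→d13:-→d14:-→d15:-→d16:-→d17:-→d18:H3 -> H3
  add 52.0.0.0/8 -> H1 at depth 8
  add 186.11.0.0/20 -> H0 at depth 20
  add 52.45.162.136/32 -> H1 at depth 32
  lookup 186.11.12.0: bits 10111010000010110000110000000 walk d0:H3→d1:-→d2:-→d3:-→d4:-→d5:-→d6:H3→d7:-→d8:-→d9:-→d10:-→d11:-→d12:-→d13:-→d14:-→d15:-→d16:H3→d17:-→d18:-→d19:-→d20:H0→d21:-→d22:-→d23:-→d24:H2→d25:-→d26:-→d27:-→d28:-→d29:- -> H2
  add 186.11.12.0/25 -> H1 at depth 25
  add 52.45.162.0/24 -> H1 at depth 24
  lookup 52.45.162.78: bits 001101000010110110100010 walk d0:H3→d1:-→d2:-→d3:-→d4:-→d5:-→d6:-→d7:-→d8:H1→d9:-→d10:-→d11:-→d12:-→d13:-→d14:-→d15:-→d16:-→d17:-→d18:H3→d19:-→d20:-→d21:-→d22:-→d23:-→d24:H1 -> H1
  add 52.45.160.0/20 -> H1 at depth 20

== LOOKUPS ==
["H2","H3","H3","H3","H3","H2","H1"]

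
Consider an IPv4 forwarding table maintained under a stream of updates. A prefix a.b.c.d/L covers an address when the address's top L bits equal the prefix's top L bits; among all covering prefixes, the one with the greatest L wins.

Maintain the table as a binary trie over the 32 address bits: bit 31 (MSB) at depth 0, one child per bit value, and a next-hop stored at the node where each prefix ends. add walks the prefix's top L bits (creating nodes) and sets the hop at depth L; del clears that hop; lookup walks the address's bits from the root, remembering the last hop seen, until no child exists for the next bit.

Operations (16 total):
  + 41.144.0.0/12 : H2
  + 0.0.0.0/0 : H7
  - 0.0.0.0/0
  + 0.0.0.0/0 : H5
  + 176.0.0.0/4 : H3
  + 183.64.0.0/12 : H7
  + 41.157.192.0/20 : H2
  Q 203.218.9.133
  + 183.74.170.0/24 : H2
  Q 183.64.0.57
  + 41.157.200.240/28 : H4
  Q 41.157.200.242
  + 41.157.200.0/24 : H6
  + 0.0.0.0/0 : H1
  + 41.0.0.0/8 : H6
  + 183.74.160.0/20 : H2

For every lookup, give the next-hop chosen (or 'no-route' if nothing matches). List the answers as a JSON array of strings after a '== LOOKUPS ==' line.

Apply in order:
  add 41.144.0.0/12 -> H2 at depth 12
  add 0.0.0.0/0 -> H7 at depth 0
  del 0.0.0.0/0 (clear depth 0)
  add 0.0.0.0/0 -> H5 at depth 0
  add 176.0.0.0/4 -> H3 at depth 4
  add 183.64.0.0/12 -> H7 at depth 12
  add 41.157.192.0/20 -> H2 at depth 20
  lookup 203.218.9.133: bits 1 walk d0:H5→d1:- -> H5
  add 183.74.170.0/24 -> H2 at depth 24
  lookup 183.64.0.57: bits 101101110100 walk d0:H5→d1:-→d2:-→d3:-→d4:H3→d5:-→d6:-→d7:-→d8:-→d9:-→d10:-→d11:-→d12:H7 -> H7
  add 41.157.200.240/28 -> H4 at depth 28
  lookup 41.157.200.242: bits 0010100110011101110010001111 walk d0:H5→d1:-→d2:-→d3:-→d4:-→d5:-→d6:-→d7:-→d8:-→d9:-→d10:-→d11:-→d12:H2→d13:-→d14:-→d15:-→d16:-→d17:-→d18:-→d19:-→d20:H2→d21:-→d22:-→d23:-→d24:-→d25:-→d26:-→d27:-→d28:H4 -> H4
  add 41.157.200.0/24 -> H6 at depth 24
  add 0.0.0.0/0 -> H1 at depth 0
  add 41.0.0.0/8 -> H6 at depth 8
  add 183.74.160.0/20 -> H2 at depth 20

== LOOKUPS ==
["H5","H7","H4"]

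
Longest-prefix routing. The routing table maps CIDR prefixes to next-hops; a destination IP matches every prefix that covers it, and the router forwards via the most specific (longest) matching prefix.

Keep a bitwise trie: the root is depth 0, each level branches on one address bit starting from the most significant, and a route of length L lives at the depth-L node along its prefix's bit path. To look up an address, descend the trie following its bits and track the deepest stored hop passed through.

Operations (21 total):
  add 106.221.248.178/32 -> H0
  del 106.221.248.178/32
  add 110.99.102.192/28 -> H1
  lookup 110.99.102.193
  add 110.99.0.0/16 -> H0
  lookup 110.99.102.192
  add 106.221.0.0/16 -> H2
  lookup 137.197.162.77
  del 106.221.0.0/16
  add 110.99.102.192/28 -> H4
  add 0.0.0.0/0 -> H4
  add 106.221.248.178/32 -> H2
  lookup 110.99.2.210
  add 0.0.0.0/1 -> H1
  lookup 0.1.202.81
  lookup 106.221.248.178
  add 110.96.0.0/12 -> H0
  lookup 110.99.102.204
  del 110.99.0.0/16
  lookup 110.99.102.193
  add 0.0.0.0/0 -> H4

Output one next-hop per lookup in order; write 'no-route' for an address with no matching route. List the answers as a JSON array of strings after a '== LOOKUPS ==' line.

Apply in order:
  add 106.221.248.178/32 -> H0 at depth 32
  - 106.221.248.178/32 clear@32
  add 110.99.102.192/28 -> H1 at depth 28
  ? 110.99.102.193  path d0:-→d1:-→d2:-→d3:-→d4:-→d5:-→d6:-→d7:-→d8:-→d9:-→d10:-→d11:-→d12:-→d13:-→d14:-→d15:-→d16:-→d17:-→d18:-→d19:-→d20:-→d21:-→d22:-→d23:-→d24:-→d25:-→d26:-→d27:-→d28:H1  best=H1
  add 110.99.0.0/16 -> H0 at depth 16
  ? 110.99.102.192  path d0:-→d1:-→d2:-→d3:-→d4:-→d5:-→d6:-→d7:-→d8:-→d9:-→d10:-→d11:-→d12:-→d13:-→d14:-→d15:-→d16:H0→d17:-→d18:-→d19:-→d20:-→d21:-→d22:-→d23:-→d24:-→d25:-→d26:-→d27:-→d28:H1  best=H1
  add 106.221.0.0/16 -> H2 at depth 16
  ? 137.197.162.77  path d0:-  best=no-route
  - 106.221.0.0/16 clear@16
  add 110.99.102.192/28 -> H4 at depth 28
  add 0.0.0.0/0 -> H4 at depth 0
  add 106.221.248.178/32 -> H2 at depth 32
  ? 110.99.2.210  path d0:H4→d1:-→d2:-→d3:-→d4:-→d5:-→d6:-→d7:-→d8:-→d9:-→d10:-→d11:-→d12:-→d13:-→d14:-→d15:-→d16:H0→d17:-  best=H0
  add 0.0.0.0/1 -> H1 at depth 1
  ? 0.1.202.81  path d0:H4→d1:H1  best=H1
  ? 106.221.248.178  path d0:H4→d1:H1→d2:-→d3:-→d4:-→d5:-→d6:-→d7:-→d8:-→d9:-→d10:-→d11:-→d12:-→d13:-→d14:-→d15:-→d16:-→d17:-→d18:-→d19:-→d20:-→d21:-→d22:-→d23:-→d24:-→d25:-→d26:-→d27:-→d28:-→d29:-→d30:-→d31:-→d32:H2  best=H2
  add 110.96.0.0/12 -> H0 at depth 12
  ? 110.99.102.204  path d0:H4→d1:H1→d2:-→d3:-→d4:-→d5:-→d6:-→d7:-→d8:-→d9:-→d10:-→d11:-→d12:H0→d13:-→d14:-→d15:-→d16:H0→d17:-→d18:-→d19:-→d20:-→d21:-→d22:-→d23:-→d24:-→d25:-→d26:-→d27:-→d28:H4  best=H4
  - 110.99.0.0/16 clear@16
  ? 110.99.102.193  path d0:H4→d1:H1→d2:-→d3:-→d4:-→d5:-→d6:-→d7:-→d8:-→d9:-→d10:-→d11:-→d12:H0→d13:-→d14:-→d15:-→d16:-→d17:-→d18:-→d19:-→d20:-→d21:-→d22:-→d23:-→d24:-→d25:-→d26:-→d27:-→d28:H4  best=H4
  add 0.0.0.0/0 -> H4 at depth 0

== LOOKUPS ==
["H1","H1","no-route","H0","H1","H2","H4","H4"]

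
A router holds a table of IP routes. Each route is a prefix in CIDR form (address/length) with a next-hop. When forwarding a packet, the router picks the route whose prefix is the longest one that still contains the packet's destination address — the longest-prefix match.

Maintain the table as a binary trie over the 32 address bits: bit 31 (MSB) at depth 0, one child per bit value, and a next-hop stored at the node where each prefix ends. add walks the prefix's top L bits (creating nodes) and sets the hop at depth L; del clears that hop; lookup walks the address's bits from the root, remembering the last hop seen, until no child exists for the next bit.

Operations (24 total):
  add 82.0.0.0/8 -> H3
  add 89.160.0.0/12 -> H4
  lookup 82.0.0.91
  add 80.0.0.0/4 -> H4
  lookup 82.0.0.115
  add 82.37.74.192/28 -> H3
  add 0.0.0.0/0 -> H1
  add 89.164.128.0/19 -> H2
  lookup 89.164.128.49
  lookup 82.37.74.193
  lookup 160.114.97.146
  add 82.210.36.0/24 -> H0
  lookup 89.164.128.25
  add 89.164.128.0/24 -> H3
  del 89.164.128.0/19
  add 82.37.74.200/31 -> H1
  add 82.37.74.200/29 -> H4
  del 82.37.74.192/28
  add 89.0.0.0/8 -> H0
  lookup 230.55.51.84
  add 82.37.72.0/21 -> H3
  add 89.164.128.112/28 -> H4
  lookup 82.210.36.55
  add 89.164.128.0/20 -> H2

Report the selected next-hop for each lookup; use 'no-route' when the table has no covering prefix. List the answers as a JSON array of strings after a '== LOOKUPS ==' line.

Process each operation:
  + 82.0.0.0/8 (H3) depth=8
  + 89.160.0.0/12 (H4) depth=12
  lookup 82.0.0.91: bits 01010010 walk d0:-→d1:-→d2:-→d3:-→d4:-→d5:-→d6:-→d7:-→d8:H3 -> H3
  + 80.0.0.0/4 (H4) depth=4
  lookup 82.0.0.115: bits 01010010 walk d0:-→d1:-→d2:-→d3:-→d4:H4→d5:-→d6:-→d7:-→d8:H3 -> H3
  + 82.37.74.192/28 (H3) depth=28
  + 0.0.0.0/0 (H1) depth=0
  + 89.164.128.0/19 (H2) depth=19
  lookup 89.164.128.49: bits 0101100110100100100 walk d0:H1→d1:-→d2:-→d3:-→d4:H4→d5:-→d6:-→d7:-→d8:-→d9:-→d10:-→d11:-→d12:H4→d13:-→d14:-→d15:-→d16:-→d17:-→d18:-→d19:H2 -> H2
  lookup 82.37.74.193: bits 0101001000100101010010101100 walk d0:H1→d1:-→d2:-→d3:-→d4:H4→d5:-→d6:-→d7:-→d8:H3→d9:-→d10:-→d11:-→d12:-→d13:-→d14:-→d15:-→d16:-→d17:-→d18:-→d19:-→d20:-→d21:-→d22:-→d23:-→d24:-→d25:-→d26:-→d27:-→d28:H3 -> H3
  lookup 160.114.97.146: bits ε walk d0:H1 -> H1
  + 82.210.36.0/24 (H0) depth=24
  lookup 89.164.128.25: bits 0101100110100100100 walk d0:H1→d1:-→d2:-→d3:-→d4:H4→d5:-→d6:-→d7:-→d8:-→d9:-→d10:-→d11:-→d12:H4→d13:-→d14:-→d15:-→d16:-→d17:-→d18:-→d19:H2 -> H2
  + 89.164.128.0/24 (H3) depth=24
  del 89.164.128.0/19 (clear depth 19)
  + 82.37.74.200/31 (H1) depth=31
  + 82.37.74.200/29 (H4) depth=29
  del 82.37.74.192/28 (clear depth 28)
  + 89.0.0.0/8 (H0) depth=8
  lookup 230.55.51.84: bits ε walk d0:H1 -> H1
  + 82.37.72.0/21 (H3) depth=21
  + 89.164.128.112/28 (H4) depth=28
  lookup 82.210.36.55: bits 010100101101001000100100 walk d0:H1→d1:-→d2:-→d3:-→d4:H4→d5:-→d6:-→d7:-→d8:H3→d9:-→d10:-→d11:-→d12:-→d13:-→d14:-→d15:-→d16:-→d17:-→d18:-→d19:-→d20:-→d21:-→d22:-→d23:-→d24:H0 -> H0
  + 89.164.128.0/20 (H2) depth=20

== LOOKUPS ==
["H3","H3","H2","H3","H1","H2","H1","H0"]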